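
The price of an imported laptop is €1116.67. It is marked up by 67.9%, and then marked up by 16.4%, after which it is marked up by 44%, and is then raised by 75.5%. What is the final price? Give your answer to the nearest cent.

€5515.29

After the 67.9% increase: €1116.67 × 1.679 = €1874.88893.
After the 16.4% increase: €1874.88893 × 1.164 = €2182.37071452.
Apply the 44% increase: €2182.37071452 × 1.44 = €3142.6138289088.
After the 75.5% increase: €3142.6138289088 × 1.755 = €5515.287269734944 ≈ €5515.29.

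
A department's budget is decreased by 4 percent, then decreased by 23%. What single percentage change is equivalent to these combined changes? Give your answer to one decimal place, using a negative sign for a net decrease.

-26.1%

A 4% decrease multiplies by 0.96.
Then a 23% decrease: 0.96 × 0.77 = 0.7392.
Overall factor 0.7392, i.e. -26.1%.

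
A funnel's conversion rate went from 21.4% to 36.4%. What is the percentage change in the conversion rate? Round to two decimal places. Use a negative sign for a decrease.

70.09%

The change is 36.4 − 21.4 = 15.0 percentage points.
Relative to the original 21.4%, that is 15.0 ÷ 21.4 ≈ 70.09%.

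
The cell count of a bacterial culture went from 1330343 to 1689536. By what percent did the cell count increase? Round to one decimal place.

Change: 1689536 − 1330343 = 359193.
Relative to the original: 359193 ÷ 1330343 ≈ 27.0%.
So the cell count increased by 27.0%.

27.0%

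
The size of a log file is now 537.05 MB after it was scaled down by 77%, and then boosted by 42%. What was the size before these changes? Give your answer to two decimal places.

Undoing the 42% increase: 537.05 ÷ 1.42 ≈ 378.204225.
Undoing the 77% decrease: 378.204225 ÷ 0.23 ≈ 1,644.37 MB.

1,644.37 MB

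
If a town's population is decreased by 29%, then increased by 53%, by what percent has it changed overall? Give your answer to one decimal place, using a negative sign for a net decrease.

The combined multiplier is 0.71 × 1.53 = 1.0863.
That corresponds to an increase of 8.6%.

8.6%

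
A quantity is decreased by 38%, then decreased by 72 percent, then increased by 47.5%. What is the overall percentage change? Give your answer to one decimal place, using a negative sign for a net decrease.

-74.4%

A 38% decrease multiplies by 0.62.
Then a 72% decrease: 0.62 × 0.28 = 0.1736.
Then a 47.5% increase: 0.1736 × 1.475 = 0.25606.
Overall factor 0.25606, i.e. -74.4%.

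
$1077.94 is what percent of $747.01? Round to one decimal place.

144.3%

$1077.94 ÷ $747.01 ≈ 144.3%.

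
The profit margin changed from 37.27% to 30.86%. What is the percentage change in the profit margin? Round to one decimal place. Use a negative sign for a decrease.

-17.2%

The change is 30.86 − 37.27 = -6.41 percentage points.
Relative to the original 37.27%, that is -6.41 ÷ 37.27 ≈ -17.2%.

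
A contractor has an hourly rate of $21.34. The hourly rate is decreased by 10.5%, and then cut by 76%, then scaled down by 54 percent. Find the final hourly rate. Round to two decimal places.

10.5% decrease: $21.34 × 0.895 = $19.0993.
After the 76% decrease: $19.0993 × 0.24 = $4.583832.
Apply the 54% decrease: $4.583832 × 0.46 = $2.10856272 ≈ $2.11.

$2.11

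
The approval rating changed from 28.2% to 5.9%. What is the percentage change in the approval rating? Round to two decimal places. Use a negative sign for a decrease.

-79.08%

The change is 5.9 − 28.2 = -22.3 percentage points.
Relative to the original 28.2%, that is -22.3 ÷ 28.2 ≈ -79.08%.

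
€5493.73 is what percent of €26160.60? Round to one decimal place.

€5493.73 ÷ €26160.60 ≈ 21.0%.

21.0%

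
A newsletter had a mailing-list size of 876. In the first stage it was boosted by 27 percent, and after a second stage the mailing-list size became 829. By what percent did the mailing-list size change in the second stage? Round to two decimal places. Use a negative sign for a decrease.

After the first stage: 876 × 1.27 = 1112.52.
Second-stage multiplier: 829 ÷ 1112.52 ≈ 0.745155.
That is a change of -25.48%.

-25.48%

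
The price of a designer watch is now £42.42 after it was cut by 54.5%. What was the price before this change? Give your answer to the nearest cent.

The overall multiplier applied was 0.455.
So the original price was £42.42 ÷ 0.455 ≈ £93.23.

£93.23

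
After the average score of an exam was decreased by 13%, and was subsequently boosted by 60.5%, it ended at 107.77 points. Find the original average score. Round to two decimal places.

77.18 points

The overall multiplier applied was 0.87 × 1.605 = 1.39635.
So the original average score was 107.77 ÷ 1.39635 ≈ 77.18 points.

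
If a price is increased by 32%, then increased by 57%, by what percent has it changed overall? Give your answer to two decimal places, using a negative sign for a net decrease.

107.24%

The combined multiplier is 1.32 × 1.57 = 2.0724.
That corresponds to an increase of 107.24%.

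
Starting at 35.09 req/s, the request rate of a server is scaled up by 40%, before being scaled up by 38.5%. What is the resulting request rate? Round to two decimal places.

68.04 req/s

Apply the 40% increase: 35.09 × 1.4 = 49.126.
After the 38.5% increase: 49.126 × 1.385 = 68.03951 ≈ 68.04.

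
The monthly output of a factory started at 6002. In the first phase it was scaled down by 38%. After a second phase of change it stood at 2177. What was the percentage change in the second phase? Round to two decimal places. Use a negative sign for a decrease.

After the first phase: 6002 × 0.62 = 3721.24.
Second-phase multiplier: 2177 ÷ 3721.24 ≈ 0.58502.
That is a change of -41.50%.

-41.50%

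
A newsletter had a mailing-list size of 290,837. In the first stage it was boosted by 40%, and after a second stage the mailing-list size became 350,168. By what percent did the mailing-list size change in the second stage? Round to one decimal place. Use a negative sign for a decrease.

-14.0%

After the first stage: 290,837 × 1.4 = 407171.8.
Second-stage multiplier: 350,168 ÷ 407171.8 ≈ 0.86.
That is a change of -14.0%.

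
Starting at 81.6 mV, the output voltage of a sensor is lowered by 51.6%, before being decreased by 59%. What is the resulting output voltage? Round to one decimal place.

51.6% decrease: 81.6 × 0.484 = 39.4944.
59% decrease: 39.4944 × 0.41 = 16.192704 ≈ 16.2.

16.2 mV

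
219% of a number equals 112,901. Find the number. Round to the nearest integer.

51,553

112,901 ÷ 2.19 ≈ 51,553.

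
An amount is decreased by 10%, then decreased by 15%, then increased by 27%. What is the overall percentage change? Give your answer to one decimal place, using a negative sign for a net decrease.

-2.8%

A 10% decrease multiplies by 0.9.
Then a 15% decrease: 0.9 × 0.85 = 0.765.
Then a 27% increase: 0.765 × 1.27 = 0.97155.
Overall factor 0.97155, i.e. -2.8%.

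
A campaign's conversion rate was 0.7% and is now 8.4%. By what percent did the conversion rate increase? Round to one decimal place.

1100.0%

The change is 8.4 − 0.7 = 7.7 percentage points.
Relative to the original 0.7%, that is 7.7 ÷ 0.7 = 1100.0%.
So the conversion rate rose by 1100.0%.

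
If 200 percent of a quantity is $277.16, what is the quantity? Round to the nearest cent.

$277.16 ÷ 2 = $138.58.

$138.58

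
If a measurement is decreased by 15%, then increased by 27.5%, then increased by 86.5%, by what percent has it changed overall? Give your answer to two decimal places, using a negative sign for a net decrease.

102.12%

The combined multiplier is 0.85 × 1.275 × 1.865 = 2.02119375.
That corresponds to an increase of 102.12%.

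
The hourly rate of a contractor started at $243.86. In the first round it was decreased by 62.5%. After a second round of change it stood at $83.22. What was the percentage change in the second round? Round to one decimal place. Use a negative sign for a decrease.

-9.0%

After the first round: $243.86 × 0.375 = $91.4475.
Second-round multiplier: $83.22 ÷ $91.4475 ≈ 0.91003.
That is a change of -9.0%.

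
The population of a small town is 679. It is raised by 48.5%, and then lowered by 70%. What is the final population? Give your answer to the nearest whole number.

302

Each change multiplies by a factor: 1.485 × 0.3 = 0.4455.
679 × 0.4455 = 302.4945 ≈ 302.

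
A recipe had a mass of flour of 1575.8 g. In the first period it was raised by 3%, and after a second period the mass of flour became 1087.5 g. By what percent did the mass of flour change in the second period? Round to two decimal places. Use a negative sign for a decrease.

After the first period: 1575.8 × 1.03 = 1623.074.
Second-period multiplier: 1087.5 ÷ 1623.074 ≈ 0.670025.
That is a change of -33.00%.

-33.00%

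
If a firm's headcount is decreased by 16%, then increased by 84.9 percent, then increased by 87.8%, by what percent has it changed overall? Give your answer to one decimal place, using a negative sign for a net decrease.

191.7%

The combined multiplier is 0.84 × 1.849 × 1.878 = 2.91683448.
That corresponds to an increase of 191.7%.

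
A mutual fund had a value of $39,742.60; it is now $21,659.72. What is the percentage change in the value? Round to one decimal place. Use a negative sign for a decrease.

-45.5%

Change: $21,659.72 − $39,742.60 = -$18,082.88.
Relative to the original: -$18,082.88 ÷ $39,742.60 ≈ -45.5%.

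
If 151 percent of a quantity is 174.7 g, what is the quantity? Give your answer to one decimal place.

174.7 g ÷ 1.51 ≈ 115.7 g.

115.7 g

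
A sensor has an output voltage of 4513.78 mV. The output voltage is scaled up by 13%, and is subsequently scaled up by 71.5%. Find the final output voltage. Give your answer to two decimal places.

After the 13% increase: 4513.78 × 1.13 = 5100.5714.
71.5% increase: 5100.5714 × 1.715 = 8747.479951 ≈ 8747.48.

8747.48 mV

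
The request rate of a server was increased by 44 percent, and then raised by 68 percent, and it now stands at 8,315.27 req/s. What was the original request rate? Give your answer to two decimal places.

3,437.20 req/s

Undoing the 68% increase: 8,315.27 ÷ 1.68 ≈ 4949.565476.
Undoing the 44% increase: 4949.565476 ÷ 1.44 ≈ 3,437.20 req/s.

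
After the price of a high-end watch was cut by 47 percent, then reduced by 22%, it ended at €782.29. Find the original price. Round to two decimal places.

€1,892.33

Undoing the 22% decrease: €782.29 ÷ 0.78 ≈ €1002.935897.
Undoing the 47% decrease: €1002.935897 ÷ 0.53 ≈ €1,892.33.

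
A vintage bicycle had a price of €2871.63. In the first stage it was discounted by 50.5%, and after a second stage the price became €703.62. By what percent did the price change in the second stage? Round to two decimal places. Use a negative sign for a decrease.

After the first stage: €2871.63 × 0.495 = €1421.45685.
Second-stage multiplier: €703.62 ÷ €1421.45685 ≈ 0.494999.
That is a change of -50.50%.

-50.50%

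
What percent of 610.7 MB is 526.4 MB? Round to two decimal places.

86.20%

526.4 MB ÷ 610.7 MB ≈ 86.20%.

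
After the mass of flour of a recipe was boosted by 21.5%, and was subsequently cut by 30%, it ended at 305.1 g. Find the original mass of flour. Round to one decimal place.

The overall multiplier applied was 1.215 × 0.7 = 0.8505.
So the original mass of flour was 305.1 ÷ 0.8505 ≈ 358.7 g.

358.7 g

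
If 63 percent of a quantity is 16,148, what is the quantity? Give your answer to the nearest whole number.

16,148 ÷ 0.63 ≈ 25,632.

25,632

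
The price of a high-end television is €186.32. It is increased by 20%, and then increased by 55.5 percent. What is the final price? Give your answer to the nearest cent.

Apply the 20% increase: €186.32 × 1.2 = €223.584.
Apply the 55.5% increase: €223.584 × 1.555 = €347.67312 ≈ €347.67.

€347.67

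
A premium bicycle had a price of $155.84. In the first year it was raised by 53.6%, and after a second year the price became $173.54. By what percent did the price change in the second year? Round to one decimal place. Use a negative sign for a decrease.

After the first year: $155.84 × 1.536 = $239.37024.
Second-year multiplier: $173.54 ÷ $239.37024 ≈ 0.72499.
That is a change of -27.5%.

-27.5%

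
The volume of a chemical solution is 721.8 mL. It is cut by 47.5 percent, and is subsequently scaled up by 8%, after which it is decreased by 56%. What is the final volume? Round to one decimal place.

180.1 mL

Each change multiplies by a factor: 0.525 × 1.08 × 0.44 = 0.24948.
721.8 × 0.24948 = 180.074664 ≈ 180.1.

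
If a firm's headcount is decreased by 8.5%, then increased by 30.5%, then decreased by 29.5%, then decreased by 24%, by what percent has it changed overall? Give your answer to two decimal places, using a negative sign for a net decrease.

-36.02%

An 8.5% decrease multiplies by 0.915.
Then a 30.5% increase: 0.915 × 1.305 = 1.194075.
Then a 29.5% decrease: 1.194075 × 0.705 = 0.841822875.
Then a 24% decrease: 0.841822875 × 0.76 = 0.639785385.
Overall factor 0.639785385, i.e. -36.02%.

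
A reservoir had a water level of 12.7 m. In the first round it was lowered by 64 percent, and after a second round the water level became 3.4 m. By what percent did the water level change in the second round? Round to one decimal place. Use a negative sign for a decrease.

-25.6%

After the first round: 12.7 × 0.36 = 4.572.
Second-round multiplier: 3.4 ÷ 4.572 ≈ 0.74366.
That is a change of -25.6%.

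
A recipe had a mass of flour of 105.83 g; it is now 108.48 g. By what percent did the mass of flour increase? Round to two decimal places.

2.50%

Change: 108.48 − 105.83 = 2.65.
Relative to the original: 2.65 ÷ 105.83 ≈ 2.50%.
So the mass of flour increased by 2.50%.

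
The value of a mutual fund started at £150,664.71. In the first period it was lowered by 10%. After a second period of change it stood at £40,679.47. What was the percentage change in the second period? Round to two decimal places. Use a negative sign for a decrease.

-70.00%

After the first period: £150,664.71 × 0.9 = £135598.239.
Second-period multiplier: £40,679.47 ÷ £135598.239 ≈ 0.3.
That is a change of -70.00%.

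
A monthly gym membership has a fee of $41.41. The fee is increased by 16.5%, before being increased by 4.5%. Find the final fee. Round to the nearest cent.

$50.41

After the 16.5% increase: $41.41 × 1.165 = $48.24265.
After the 4.5% increase: $48.24265 × 1.045 = $50.41356925 ≈ $50.41.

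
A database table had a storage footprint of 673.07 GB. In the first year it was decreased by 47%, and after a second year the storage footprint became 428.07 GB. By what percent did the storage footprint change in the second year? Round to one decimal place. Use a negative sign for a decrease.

After the first year: 673.07 × 0.53 = 356.7271.
Second-year multiplier: 428.07 ÷ 356.7271 ≈ 1.19999.
That is a change of 20.0%.

20.0%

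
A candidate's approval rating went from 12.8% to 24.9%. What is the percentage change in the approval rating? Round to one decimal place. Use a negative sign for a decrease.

94.5%

The change is 24.9 − 12.8 = 12.1 percentage points.
Relative to the original 12.8%, that is 12.1 ÷ 12.8 ≈ 94.5%.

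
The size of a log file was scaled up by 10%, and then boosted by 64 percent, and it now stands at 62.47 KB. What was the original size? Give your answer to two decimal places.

34.63 KB

Undoing the 64% increase: 62.47 ÷ 1.64 ≈ 38.091463.
Undoing the 10% increase: 38.091463 ÷ 1.1 ≈ 34.63 KB.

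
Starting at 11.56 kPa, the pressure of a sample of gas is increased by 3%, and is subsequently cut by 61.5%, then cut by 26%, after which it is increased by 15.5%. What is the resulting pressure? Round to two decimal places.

3.92 kPa

3% increase: 11.56 × 1.03 = 11.9068.
Apply the 61.5% decrease: 11.9068 × 0.385 = 4.584118.
Apply the 26% decrease: 4.584118 × 0.74 = 3.39224732.
15.5% increase: 3.39224732 × 1.155 = 3.9180456546 ≈ 3.92.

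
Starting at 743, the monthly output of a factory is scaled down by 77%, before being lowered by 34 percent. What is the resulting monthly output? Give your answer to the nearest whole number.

113

Each change multiplies by a factor: 0.23 × 0.66 = 0.1518.
743 × 0.1518 = 112.7874 ≈ 113.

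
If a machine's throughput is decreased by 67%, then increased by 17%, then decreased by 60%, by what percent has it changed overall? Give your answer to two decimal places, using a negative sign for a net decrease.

-84.56%

A 67% decrease multiplies by 0.33.
Then a 17% increase: 0.33 × 1.17 = 0.3861.
Then a 60% decrease: 0.3861 × 0.4 = 0.15444.
Overall factor 0.15444, i.e. -84.56%.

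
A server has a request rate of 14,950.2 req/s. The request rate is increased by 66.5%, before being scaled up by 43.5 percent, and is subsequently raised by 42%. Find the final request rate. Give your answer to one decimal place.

50,722.6 req/s

Each change multiplies by a factor: 1.665 × 1.435 × 1.42 = 3.3927705.
14,950.2 × 3.3927705 = 50722.5975291 ≈ 50,722.6.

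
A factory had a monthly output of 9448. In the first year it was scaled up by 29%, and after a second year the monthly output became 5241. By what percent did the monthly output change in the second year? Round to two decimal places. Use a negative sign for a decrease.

-57.00%

After the first year: 9448 × 1.29 = 12187.92.
Second-year multiplier: 5241 ÷ 12187.92 ≈ 0.430016.
That is a change of -57.00%.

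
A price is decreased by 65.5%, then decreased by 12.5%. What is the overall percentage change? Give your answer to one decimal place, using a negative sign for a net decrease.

The combined multiplier is 0.345 × 0.875 = 0.301875.
That corresponds to a decrease of 69.8%.

-69.8%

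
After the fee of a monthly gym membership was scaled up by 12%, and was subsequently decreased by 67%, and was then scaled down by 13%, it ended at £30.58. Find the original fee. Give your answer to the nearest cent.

The overall multiplier applied was 1.12 × 0.33 × 0.87 = 0.321552.
So the original fee was £30.58 ÷ 0.321552 ≈ £95.10.

£95.10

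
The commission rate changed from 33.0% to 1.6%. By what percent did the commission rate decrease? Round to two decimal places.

The change is 1.6 − 33.0 = -31.4 percentage points.
Relative to the original 33.0%, that is -31.4 ÷ 33.0 ≈ -95.15%.
So the commission rate fell by 95.15%.

95.15%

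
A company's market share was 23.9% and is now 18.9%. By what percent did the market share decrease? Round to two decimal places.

20.92%

The change is 18.9 − 23.9 = -5.0 percentage points.
Relative to the original 23.9%, that is -5.0 ÷ 23.9 ≈ -20.92%.
So the market share fell by 20.92%.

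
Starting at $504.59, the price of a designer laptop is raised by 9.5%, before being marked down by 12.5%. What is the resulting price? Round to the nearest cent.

$483.46

9.5% increase: $504.59 × 1.095 = $552.52605.
After the 12.5% decrease: $552.52605 × 0.875 = $483.46029375 ≈ $483.46.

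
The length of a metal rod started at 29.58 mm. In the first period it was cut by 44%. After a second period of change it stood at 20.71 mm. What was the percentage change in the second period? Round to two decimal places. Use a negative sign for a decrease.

25.02%

After the first period: 29.58 × 0.56 = 16.5648.
Second-period multiplier: 20.71 ÷ 16.5648 ≈ 1.250241.
That is a change of 25.02%.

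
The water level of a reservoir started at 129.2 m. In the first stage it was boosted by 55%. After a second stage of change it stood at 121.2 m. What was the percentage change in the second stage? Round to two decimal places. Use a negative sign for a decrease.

After the first stage: 129.2 × 1.55 = 200.26.
Second-stage multiplier: 121.2 ÷ 200.26 ≈ 0.605213.
That is a change of -39.48%.

-39.48%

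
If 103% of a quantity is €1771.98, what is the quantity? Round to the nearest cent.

€1771.98 ÷ 1.03 ≈ €1720.37.

€1720.37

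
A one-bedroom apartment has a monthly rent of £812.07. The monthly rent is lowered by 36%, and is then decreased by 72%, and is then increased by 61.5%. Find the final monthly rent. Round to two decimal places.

After the 36% decrease: £812.07 × 0.64 = £519.7248.
Apply the 72% decrease: £519.7248 × 0.28 = £145.522944.
61.5% increase: £145.522944 × 1.615 = £235.01955456 ≈ £235.02.

£235.02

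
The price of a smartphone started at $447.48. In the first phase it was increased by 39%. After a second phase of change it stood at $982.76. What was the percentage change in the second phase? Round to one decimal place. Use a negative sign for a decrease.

After the first phase: $447.48 × 1.39 = $621.9972.
Second-phase multiplier: $982.76 ÷ $621.9972 ≈ 1.58001.
That is a change of 58.0%.

58.0%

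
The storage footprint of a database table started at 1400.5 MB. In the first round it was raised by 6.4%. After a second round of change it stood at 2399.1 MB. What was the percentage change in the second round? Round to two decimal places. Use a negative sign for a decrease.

61.00%

After the first round: 1400.5 × 1.064 = 1490.132.
Second-round multiplier: 2399.1 ÷ 1490.132 ≈ 1.609992.
That is a change of 61.00%.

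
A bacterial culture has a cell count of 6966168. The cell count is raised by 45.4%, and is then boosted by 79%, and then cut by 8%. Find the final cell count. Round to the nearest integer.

Apply the 45.4% increase: 6966168 × 1.454 = 10128808.272.
79% increase: 10128808.272 × 1.79 = 18130566.80688.
After the 8% decrease: 18130566.80688 × 0.92 = 16680121.4623296 ≈ 16680121.

16680121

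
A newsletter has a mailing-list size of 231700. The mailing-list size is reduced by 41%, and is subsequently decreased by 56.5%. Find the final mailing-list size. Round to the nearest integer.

Apply the 41% decrease: 231700 × 0.59 = 136703.
After the 56.5% decrease: 136703 × 0.435 = 59465.805 ≈ 59466.

59466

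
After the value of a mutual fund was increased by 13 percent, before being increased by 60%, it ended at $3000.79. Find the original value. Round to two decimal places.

The overall multiplier applied was 1.13 × 1.6 = 1.808.
So the original value was $3000.79 ÷ 1.808 ≈ $1659.73.

$1659.73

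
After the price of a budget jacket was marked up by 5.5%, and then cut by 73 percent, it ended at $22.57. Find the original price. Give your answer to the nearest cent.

$79.23

The overall multiplier applied was 1.055 × 0.27 = 0.28485.
So the original price was $22.57 ÷ 0.28485 ≈ $79.23.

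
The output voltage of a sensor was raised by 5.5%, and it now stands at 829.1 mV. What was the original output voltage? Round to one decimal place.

The overall multiplier applied was 1.055.
So the original output voltage was 829.1 ÷ 1.055 ≈ 785.9 mV.

785.9 mV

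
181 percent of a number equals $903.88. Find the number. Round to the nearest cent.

$499.38

$903.88 ÷ 1.81 ≈ $499.38.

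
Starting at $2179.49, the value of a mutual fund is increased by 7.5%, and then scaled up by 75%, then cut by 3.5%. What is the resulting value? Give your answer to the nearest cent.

$3956.66

Each change multiplies by a factor: 1.075 × 1.75 × 0.965 = 1.81540625.
$2179.49 × 1.81540625 = $3956.6597678125 ≈ $3956.66.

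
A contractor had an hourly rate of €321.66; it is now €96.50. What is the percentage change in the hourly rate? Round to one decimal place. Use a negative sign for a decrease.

Change: €96.50 − €321.66 = -€225.16.
Relative to the original: -€225.16 ÷ €321.66 ≈ -70.0%.

-70.0%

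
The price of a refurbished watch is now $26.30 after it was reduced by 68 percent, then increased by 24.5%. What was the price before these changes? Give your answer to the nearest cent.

$66.01

Undoing the 24.5% increase: $26.30 ÷ 1.245 ≈ $21.124498.
Undoing the 68% decrease: $21.124498 ÷ 0.32 ≈ $66.01.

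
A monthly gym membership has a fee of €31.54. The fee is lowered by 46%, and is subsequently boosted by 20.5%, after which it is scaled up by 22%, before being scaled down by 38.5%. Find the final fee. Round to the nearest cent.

After the 46% decrease: €31.54 × 0.54 = €17.0316.
20.5% increase: €17.0316 × 1.205 = €20.523078.
After the 22% increase: €20.523078 × 1.22 = €25.03815516.
38.5% decrease: €25.03815516 × 0.615 = €15.3984654234 ≈ €15.40.

€15.40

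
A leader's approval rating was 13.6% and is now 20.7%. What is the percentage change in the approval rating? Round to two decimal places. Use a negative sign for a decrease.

The change is 20.7 − 13.6 = 7.1 percentage points.
Relative to the original 13.6%, that is 7.1 ÷ 13.6 ≈ 52.21%.

52.21%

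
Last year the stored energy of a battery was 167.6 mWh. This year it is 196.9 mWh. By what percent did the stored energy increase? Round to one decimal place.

17.5%

Change: 196.9 − 167.6 = 29.3.
Relative to the original: 29.3 ÷ 167.6 ≈ 17.5%.
So the stored energy increased by 17.5%.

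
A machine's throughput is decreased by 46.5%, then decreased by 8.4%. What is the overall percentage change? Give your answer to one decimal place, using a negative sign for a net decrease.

-51.0%

The combined multiplier is 0.535 × 0.916 = 0.49006.
That corresponds to a decrease of 51.0%.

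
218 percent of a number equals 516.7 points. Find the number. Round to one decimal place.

516.7 points ÷ 2.18 ≈ 237.0 points.

237.0 points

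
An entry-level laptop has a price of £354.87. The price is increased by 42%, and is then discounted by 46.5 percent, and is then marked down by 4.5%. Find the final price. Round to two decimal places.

£257.46

Each change multiplies by a factor: 1.42 × 0.535 × 0.955 = 0.7255135.
£354.87 × 0.7255135 = £257.462975745 ≈ £257.46.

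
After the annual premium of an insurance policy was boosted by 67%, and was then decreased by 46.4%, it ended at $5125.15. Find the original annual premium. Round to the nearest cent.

$5725.66

Undoing the 46.4% decrease: $5125.15 ÷ 0.536 ≈ $9561.847015.
Undoing the 67% increase: $9561.847015 ÷ 1.67 ≈ $5725.66.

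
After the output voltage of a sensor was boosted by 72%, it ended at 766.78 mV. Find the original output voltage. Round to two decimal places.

The overall multiplier applied was 1.72.
So the original output voltage was 766.78 ÷ 1.72 ≈ 445.80 mV.

445.80 mV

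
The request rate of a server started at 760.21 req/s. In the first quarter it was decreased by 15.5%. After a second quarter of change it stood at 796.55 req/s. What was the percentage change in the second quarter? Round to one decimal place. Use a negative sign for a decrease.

After the first quarter: 760.21 × 0.845 = 642.37745.
Second-quarter multiplier: 796.55 ÷ 642.37745 ≈ 1.24.
That is a change of 24.0%.

24.0%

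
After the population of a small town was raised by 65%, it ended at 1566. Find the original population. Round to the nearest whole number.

The overall multiplier applied was 1.65.
So the original population was 1566 ÷ 1.65 ≈ 949.

949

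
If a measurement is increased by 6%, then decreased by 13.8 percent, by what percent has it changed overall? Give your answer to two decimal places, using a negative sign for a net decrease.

-8.63%

A 6% increase multiplies by 1.06.
Then a 13.8% decrease: 1.06 × 0.862 = 0.91372.
Overall factor 0.91372, i.e. -8.63%.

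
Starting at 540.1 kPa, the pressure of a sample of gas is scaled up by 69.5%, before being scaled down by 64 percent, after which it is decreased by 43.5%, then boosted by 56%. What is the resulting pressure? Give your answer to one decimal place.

290.5 kPa

Apply the 69.5% increase: 540.1 × 1.695 = 915.4695.
After the 64% decrease: 915.4695 × 0.36 = 329.56902.
Apply the 43.5% decrease: 329.56902 × 0.565 = 186.2064963.
Apply the 56% increase: 186.2064963 × 1.56 = 290.482134228 ≈ 290.5.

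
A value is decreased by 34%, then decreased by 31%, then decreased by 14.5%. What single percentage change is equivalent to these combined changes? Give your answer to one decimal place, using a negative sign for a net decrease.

-61.1%

The combined multiplier is 0.66 × 0.69 × 0.855 = 0.389367.
That corresponds to a decrease of 61.1%.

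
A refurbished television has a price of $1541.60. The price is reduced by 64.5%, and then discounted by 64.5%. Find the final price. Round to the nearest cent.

Each change multiplies by a factor: 0.355 × 0.355 = 0.126025.
$1541.60 × 0.126025 = $194.28014 ≈ $194.28.

$194.28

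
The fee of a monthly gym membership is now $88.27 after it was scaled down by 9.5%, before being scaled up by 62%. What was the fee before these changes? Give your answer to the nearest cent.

Undoing the 62% increase: $88.27 ÷ 1.62 ≈ $54.487654.
Undoing the 9.5% decrease: $54.487654 ÷ 0.905 ≈ $60.21.

$60.21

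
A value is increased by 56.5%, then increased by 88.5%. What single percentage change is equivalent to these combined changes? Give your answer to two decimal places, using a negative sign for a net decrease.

A 56.5% increase multiplies by 1.565.
Then an 88.5% increase: 1.565 × 1.885 = 2.950025.
Overall factor 2.950025, i.e. 195.00%.

195.00%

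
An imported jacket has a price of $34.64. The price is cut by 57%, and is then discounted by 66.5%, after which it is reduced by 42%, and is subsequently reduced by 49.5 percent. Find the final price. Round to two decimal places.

$1.46

Each change multiplies by a factor: 0.43 × 0.335 × 0.58 × 0.505 = 0.042192245.
$34.64 × 0.042192245 = $1.4615393668 ≈ $1.46.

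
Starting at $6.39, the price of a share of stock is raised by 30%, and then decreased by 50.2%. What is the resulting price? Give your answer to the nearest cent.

Apply the 30% increase: $6.39 × 1.3 = $8.307.
After the 50.2% decrease: $8.307 × 0.498 = $4.136886 ≈ $4.14.

$4.14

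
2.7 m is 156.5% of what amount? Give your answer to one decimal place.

2.7 m ÷ 1.565 ≈ 1.7 m.

1.7 m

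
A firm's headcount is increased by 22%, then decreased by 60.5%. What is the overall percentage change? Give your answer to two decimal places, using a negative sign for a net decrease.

The combined multiplier is 1.22 × 0.395 = 0.4819.
That corresponds to a decrease of 51.81%.

-51.81%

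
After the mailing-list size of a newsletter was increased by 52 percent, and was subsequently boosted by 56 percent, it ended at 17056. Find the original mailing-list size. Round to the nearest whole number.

7193

Undoing the 56% increase: 17056 ÷ 1.56 ≈ 10933.333333.
Undoing the 52% increase: 10933.333333 ÷ 1.52 ≈ 7193.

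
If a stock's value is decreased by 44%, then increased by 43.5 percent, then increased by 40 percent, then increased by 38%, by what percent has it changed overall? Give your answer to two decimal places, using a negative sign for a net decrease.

55.26%

The combined multiplier is 0.56 × 1.435 × 1.4 × 1.38 = 1.5525552.
That corresponds to an increase of 55.26%.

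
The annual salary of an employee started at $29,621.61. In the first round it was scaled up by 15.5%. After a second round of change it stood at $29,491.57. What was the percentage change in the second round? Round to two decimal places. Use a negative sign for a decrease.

After the first round: $29,621.61 × 1.155 = $34212.95955.
Second-round multiplier: $29,491.57 ÷ $34212.95955 ≈ 0.862.
That is a change of -13.80%.

-13.80%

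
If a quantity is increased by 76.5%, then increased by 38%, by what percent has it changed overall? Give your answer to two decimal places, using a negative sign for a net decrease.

A 76.5% increase multiplies by 1.765.
Then a 38% increase: 1.765 × 1.38 = 2.4357.
Overall factor 2.4357, i.e. 143.57%.

143.57%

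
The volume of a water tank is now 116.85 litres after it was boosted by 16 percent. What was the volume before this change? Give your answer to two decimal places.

The overall multiplier applied was 1.16.
So the original volume was 116.85 ÷ 1.16 ≈ 100.73 litres.

100.73 litres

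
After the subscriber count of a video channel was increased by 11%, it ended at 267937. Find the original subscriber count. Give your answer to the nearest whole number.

The overall multiplier applied was 1.11.
So the original subscriber count was 267937 ÷ 1.11 ≈ 241385.

241385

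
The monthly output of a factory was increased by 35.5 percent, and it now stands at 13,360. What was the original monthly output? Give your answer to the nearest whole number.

The overall multiplier applied was 1.355.
So the original monthly output was 13,360 ÷ 1.355 ≈ 9,860.

9,860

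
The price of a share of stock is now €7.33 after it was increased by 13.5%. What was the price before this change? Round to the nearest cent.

The overall multiplier applied was 1.135.
So the original price was €7.33 ÷ 1.135 ≈ €6.46.

€6.46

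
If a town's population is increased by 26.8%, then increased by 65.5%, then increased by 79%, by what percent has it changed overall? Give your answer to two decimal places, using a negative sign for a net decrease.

The combined multiplier is 1.268 × 1.655 × 1.79 = 3.7563866.
That corresponds to an increase of 275.64%.

275.64%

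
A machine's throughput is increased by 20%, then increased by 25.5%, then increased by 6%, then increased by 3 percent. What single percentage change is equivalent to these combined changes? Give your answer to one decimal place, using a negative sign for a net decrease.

The combined multiplier is 1.2 × 1.255 × 1.06 × 1.03 = 1.6442508.
That corresponds to an increase of 64.4%.

64.4%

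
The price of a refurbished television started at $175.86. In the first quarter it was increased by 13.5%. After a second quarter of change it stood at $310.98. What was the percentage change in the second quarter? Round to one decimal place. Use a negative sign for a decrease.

After the first quarter: $175.86 × 1.135 = $199.6011.
Second-quarter multiplier: $310.98 ÷ $199.6011 ≈ 1.55801.
That is a change of 55.8%.

55.8%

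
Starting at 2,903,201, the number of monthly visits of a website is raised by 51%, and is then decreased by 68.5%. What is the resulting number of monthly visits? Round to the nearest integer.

1,380,908

Each change multiplies by a factor: 1.51 × 0.315 = 0.47565.
2,903,201 × 0.47565 = 1380907.55565 ≈ 1,380,908.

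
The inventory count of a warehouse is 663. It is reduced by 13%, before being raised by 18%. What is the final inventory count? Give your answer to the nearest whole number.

681

Each change multiplies by a factor: 0.87 × 1.18 = 1.0266.
663 × 1.0266 = 680.6358 ≈ 681.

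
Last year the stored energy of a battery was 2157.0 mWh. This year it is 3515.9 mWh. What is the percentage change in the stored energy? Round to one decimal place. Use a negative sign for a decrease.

63.0%

Change: 3515.9 − 2157.0 = 1358.9.
Relative to the original: 1358.9 ÷ 2157.0 ≈ 63.0%.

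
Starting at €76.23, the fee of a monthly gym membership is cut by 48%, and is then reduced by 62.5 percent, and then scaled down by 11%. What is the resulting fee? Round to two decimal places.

Each change multiplies by a factor: 0.52 × 0.375 × 0.89 = 0.17355.
€76.23 × 0.17355 = €13.2297165 ≈ €13.23.

€13.23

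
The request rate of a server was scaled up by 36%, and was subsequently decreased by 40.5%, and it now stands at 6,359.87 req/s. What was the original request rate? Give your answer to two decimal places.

The overall multiplier applied was 1.36 × 0.595 = 0.8092.
So the original request rate was 6,359.87 ÷ 0.8092 ≈ 7,859.45 req/s.

7,859.45 req/s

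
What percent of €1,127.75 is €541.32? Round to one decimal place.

48.0%

€541.32 ÷ €1,127.75 = 48.0%.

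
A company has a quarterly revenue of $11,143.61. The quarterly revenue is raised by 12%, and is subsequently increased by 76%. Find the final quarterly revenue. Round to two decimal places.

12% increase: $11,143.61 × 1.12 = $12480.8432.
76% increase: $12480.8432 × 1.76 = $21966.284032 ≈ $21,966.28.

$21,966.28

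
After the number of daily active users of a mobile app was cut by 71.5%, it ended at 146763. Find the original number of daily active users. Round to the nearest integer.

The overall multiplier applied was 0.285.
So the original number of daily active users was 146763 ÷ 0.285 ≈ 514958.

514958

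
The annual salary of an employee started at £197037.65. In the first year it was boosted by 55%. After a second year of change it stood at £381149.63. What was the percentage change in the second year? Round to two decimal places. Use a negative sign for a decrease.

After the first year: £197037.65 × 1.55 = £305408.3575.
Second-year multiplier: £381149.63 ÷ £305408.3575 ≈ 1.248.
That is a change of 24.80%.

24.80%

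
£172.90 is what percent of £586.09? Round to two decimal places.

£172.90 ÷ £586.09 ≈ 29.50%.

29.50%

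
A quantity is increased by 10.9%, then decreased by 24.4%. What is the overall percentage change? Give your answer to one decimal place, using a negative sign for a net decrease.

-16.2%

A 10.9% increase multiplies by 1.109.
Then a 24.4% decrease: 1.109 × 0.756 = 0.838404.
Overall factor 0.838404, i.e. -16.2%.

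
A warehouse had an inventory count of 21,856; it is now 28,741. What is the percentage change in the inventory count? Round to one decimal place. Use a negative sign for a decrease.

31.5%

Change: 28,741 − 21,856 = 6,885.
Relative to the original: 6,885 ÷ 21,856 ≈ 31.5%.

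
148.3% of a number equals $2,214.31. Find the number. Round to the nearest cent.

$2,214.31 ÷ 1.483 ≈ $1,493.13.

$1,493.13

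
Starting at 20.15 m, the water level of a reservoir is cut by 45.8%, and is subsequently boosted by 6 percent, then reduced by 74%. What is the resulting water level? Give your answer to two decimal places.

3.01 m

Each change multiplies by a factor: 0.542 × 1.06 × 0.26 = 0.1493752.
20.15 × 0.1493752 = 3.00991028 ≈ 3.01.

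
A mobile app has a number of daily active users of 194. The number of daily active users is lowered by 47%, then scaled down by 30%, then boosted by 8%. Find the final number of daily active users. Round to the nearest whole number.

47% decrease: 194 × 0.53 = 102.82.
Apply the 30% decrease: 102.82 × 0.7 = 71.974.
Apply the 8% increase: 71.974 × 1.08 = 77.73192 ≈ 78.

78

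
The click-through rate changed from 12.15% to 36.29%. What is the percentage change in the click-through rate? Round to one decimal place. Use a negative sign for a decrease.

The change is 36.29 − 12.15 = 24.14 percentage points.
Relative to the original 12.15%, that is 24.14 ÷ 12.15 ≈ 198.7%.

198.7%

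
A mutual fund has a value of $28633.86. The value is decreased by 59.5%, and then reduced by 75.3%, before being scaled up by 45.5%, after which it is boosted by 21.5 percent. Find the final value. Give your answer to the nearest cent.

$5063.74

Each change multiplies by a factor: 0.405 × 0.247 × 1.455 × 1.215 = 0.176844373875.
$28633.86 × 0.176844373875 = $5063.7370433244075 ≈ $5063.74.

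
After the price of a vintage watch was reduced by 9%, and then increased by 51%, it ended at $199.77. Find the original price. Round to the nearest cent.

Undoing the 51% increase: $199.77 ÷ 1.51 ≈ $132.298013.
Undoing the 9% decrease: $132.298013 ÷ 0.91 ≈ $145.38.

$145.38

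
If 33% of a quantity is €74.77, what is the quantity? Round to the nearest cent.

€226.58

€74.77 ÷ 0.33 ≈ €226.58.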